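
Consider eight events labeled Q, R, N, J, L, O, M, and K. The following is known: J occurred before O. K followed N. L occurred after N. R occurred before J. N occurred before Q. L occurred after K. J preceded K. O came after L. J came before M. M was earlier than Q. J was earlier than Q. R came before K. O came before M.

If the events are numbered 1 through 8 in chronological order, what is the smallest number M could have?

J, K, L, N, O, and R must all come before M — 6 forced predecessors.
Nothing else is forced ahead of M, so its earliest slot is position 6 + 1 = 7.

7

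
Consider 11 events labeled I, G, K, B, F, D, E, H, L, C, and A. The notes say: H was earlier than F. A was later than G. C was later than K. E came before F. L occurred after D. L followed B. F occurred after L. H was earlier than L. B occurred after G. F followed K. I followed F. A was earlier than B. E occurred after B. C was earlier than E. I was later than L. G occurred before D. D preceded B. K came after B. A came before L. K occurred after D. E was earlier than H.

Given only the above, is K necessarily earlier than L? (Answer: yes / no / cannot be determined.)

yes

Chain the constraints: K → C → E → H → L. Each link is directly stated, so K comes before L.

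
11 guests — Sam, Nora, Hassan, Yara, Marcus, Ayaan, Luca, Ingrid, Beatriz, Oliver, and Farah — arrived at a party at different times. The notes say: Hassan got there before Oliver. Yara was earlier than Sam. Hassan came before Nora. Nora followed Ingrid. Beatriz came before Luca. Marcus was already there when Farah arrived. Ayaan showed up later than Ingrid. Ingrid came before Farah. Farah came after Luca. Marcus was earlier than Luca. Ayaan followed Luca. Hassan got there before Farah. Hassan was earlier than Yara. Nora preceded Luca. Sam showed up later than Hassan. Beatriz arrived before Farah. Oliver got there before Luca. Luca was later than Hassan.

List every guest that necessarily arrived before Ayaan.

Directly stated before Ayaan: Ingrid and Luca.
Beatriz reaches Ayaan via Beatriz → Luca → Ayaan.
Hassan reaches Ayaan via Hassan → Luca → Ayaan.
Marcus reaches Ayaan via Marcus → Luca → Ayaan.
Likewise Nora and Oliver each reach Ayaan by chaining the stated constraints.

Beatriz, Hassan, Ingrid, Luca, Marcus, Nora, Oliver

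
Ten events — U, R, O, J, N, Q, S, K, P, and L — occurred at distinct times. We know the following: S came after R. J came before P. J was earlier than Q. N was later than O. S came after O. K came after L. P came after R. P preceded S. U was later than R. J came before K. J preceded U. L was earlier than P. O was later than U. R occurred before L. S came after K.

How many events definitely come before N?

4

Directly stated before N: O.
J reaches N via J → U → O → N.
R reaches N via R → U → O → N.
U reaches N via U → O → N.
That's J, O, R, and U — 4 in all.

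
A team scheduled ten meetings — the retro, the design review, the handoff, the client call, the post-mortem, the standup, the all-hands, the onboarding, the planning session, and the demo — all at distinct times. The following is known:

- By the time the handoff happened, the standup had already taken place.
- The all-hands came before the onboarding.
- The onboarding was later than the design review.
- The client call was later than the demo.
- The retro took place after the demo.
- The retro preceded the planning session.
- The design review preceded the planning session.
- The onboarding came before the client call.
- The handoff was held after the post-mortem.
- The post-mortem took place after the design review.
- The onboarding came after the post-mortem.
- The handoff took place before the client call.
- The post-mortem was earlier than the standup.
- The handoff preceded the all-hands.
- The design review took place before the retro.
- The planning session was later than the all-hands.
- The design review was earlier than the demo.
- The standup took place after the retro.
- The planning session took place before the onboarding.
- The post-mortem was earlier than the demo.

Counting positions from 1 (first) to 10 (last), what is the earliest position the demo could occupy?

3

The design review and the post-mortem must both come before the demo — 2 forced predecessors.
Nothing else is forced ahead of the demo, so its earliest slot is position 2 + 1 = 3.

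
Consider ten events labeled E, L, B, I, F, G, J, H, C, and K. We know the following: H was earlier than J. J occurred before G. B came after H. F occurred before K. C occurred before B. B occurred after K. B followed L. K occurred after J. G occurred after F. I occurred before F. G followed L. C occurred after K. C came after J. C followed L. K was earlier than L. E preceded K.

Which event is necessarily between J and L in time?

K

Tracing the constraints gives J → K → L, so K sits after J and before L.
No other event is forced both after J and before L.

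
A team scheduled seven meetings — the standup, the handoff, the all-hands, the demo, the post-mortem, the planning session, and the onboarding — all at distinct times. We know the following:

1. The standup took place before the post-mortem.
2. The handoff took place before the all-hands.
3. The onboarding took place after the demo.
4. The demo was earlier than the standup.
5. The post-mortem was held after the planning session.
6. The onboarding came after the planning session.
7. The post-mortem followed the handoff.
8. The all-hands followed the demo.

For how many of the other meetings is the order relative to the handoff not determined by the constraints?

4

Forced after the handoff: the all-hands and the post-mortem.
That leaves the demo, the onboarding, the planning session, and the standup with no forced order relative to the handoff — 4.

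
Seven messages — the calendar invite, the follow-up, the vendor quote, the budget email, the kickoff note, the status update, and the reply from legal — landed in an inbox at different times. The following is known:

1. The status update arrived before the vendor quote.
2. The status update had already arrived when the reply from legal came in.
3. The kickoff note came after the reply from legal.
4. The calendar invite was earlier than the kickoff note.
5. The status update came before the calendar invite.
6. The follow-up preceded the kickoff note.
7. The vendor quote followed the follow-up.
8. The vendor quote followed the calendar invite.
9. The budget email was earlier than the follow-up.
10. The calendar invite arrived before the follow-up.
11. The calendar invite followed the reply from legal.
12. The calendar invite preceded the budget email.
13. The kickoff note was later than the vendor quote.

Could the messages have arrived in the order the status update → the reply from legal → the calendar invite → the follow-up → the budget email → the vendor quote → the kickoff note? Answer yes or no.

no

The constraints require the budget email before the follow-up, but in the proposed sequence the follow-up appears ahead of the budget email. That one violation is enough.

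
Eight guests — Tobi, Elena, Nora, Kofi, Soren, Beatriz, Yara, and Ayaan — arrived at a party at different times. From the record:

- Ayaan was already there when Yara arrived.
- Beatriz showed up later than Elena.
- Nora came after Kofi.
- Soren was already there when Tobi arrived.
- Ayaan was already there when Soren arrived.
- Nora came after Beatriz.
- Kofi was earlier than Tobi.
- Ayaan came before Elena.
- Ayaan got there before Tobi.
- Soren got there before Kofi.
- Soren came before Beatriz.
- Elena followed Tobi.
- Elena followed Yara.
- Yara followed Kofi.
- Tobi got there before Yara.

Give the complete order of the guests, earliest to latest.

Ayaan, Soren, Kofi, Tobi, Yara, Elena, Beatriz, Nora

The constraints fix every adjacent pair, so only one ordering works:
Ayaan → Soren → Kofi → Tobi → Yara → Elena → Beatriz → Nora.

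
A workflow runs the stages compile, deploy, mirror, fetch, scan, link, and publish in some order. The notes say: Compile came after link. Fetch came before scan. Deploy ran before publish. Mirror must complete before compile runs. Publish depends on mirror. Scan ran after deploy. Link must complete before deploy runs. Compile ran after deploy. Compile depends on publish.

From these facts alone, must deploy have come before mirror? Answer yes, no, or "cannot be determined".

No chain of stated constraints runs from deploy to mirror, and none runs from mirror to deploy either.
So the relative order of deploy and mirror is not fixed by the given facts.

cannot be determined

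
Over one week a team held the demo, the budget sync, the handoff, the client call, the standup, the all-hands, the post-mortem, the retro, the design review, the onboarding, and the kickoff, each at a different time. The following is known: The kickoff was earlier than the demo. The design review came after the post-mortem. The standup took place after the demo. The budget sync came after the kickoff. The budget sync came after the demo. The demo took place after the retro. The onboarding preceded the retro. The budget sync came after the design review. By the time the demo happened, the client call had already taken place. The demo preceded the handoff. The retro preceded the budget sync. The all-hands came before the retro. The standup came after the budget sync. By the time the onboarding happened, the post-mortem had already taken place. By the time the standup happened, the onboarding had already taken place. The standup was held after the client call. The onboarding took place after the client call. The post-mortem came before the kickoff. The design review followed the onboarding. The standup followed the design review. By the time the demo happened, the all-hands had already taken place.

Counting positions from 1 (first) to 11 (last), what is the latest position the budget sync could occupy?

The budget sync must come before the standup — 1 meeting forced after it.
Everything else can be placed before the budget sync in some valid order, so the budget sync can sit as late as position 11 − 1 = 10.

10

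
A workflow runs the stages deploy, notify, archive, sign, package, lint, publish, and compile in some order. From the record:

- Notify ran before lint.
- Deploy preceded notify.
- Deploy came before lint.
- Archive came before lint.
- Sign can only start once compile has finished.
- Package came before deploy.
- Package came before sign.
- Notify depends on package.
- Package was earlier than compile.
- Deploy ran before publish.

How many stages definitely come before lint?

4

Directly stated before lint: archive, deploy, and notify.
Package reaches lint via package → notify → lint.
That's archive, deploy, notify, and package — 4 in all.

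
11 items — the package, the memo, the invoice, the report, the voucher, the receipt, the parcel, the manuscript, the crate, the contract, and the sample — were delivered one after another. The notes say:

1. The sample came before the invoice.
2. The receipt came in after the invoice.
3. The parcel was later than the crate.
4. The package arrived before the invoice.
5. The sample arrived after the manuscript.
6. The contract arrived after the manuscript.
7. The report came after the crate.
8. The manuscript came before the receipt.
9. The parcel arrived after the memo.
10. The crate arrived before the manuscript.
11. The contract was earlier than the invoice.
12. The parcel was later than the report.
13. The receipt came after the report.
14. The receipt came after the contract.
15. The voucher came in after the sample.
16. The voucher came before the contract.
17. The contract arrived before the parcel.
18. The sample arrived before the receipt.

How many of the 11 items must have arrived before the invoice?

Directly stated before the invoice: the contract, the package, and the sample.
The crate reaches the invoice via the crate → the manuscript → the contract → the invoice.
The manuscript reaches the invoice via the manuscript → the contract → the invoice.
The voucher reaches the invoice via the voucher → the contract → the invoice.
That's the contract, the crate, the manuscript, the package, the sample, and the voucher — 6 in all.

6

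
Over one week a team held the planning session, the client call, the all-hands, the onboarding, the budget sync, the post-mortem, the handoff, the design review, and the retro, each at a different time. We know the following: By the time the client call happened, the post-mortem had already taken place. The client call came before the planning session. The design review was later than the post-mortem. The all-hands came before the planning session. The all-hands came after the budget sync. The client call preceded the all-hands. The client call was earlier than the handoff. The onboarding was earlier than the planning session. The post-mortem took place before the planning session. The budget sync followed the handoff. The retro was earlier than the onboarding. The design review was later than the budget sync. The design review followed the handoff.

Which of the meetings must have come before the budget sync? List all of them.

Directly stated before the budget sync: the handoff.
The client call reaches the budget sync via the client call → the handoff → the budget sync.
The post-mortem reaches the budget sync via the post-mortem → the client call → the handoff → the budget sync.

the client call, the handoff, the post-mortem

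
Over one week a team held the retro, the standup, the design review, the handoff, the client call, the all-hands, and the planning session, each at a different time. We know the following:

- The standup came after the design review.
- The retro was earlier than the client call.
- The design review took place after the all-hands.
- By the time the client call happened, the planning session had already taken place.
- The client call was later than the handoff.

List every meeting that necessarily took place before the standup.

Directly stated before the standup: the design review.
The all-hands reaches the standup via the all-hands → the design review → the standup.

the all-hands, the design review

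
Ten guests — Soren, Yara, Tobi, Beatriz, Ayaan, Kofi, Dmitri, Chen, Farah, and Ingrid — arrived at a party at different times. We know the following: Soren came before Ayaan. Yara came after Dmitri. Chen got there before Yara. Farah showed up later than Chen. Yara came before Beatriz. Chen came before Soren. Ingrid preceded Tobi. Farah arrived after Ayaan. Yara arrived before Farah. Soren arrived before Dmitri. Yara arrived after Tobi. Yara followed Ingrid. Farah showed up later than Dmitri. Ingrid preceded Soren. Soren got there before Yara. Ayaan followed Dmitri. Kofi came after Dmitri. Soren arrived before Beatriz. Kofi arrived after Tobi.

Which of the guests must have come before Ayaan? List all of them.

Directly stated before Ayaan: Dmitri and Soren.
Chen reaches Ayaan via Chen → Soren → Ayaan.
Ingrid reaches Ayaan via Ingrid → Soren → Ayaan.
No chain forces Yara (or any of the others) ahead of Ayaan.

Chen, Dmitri, Ingrid, Soren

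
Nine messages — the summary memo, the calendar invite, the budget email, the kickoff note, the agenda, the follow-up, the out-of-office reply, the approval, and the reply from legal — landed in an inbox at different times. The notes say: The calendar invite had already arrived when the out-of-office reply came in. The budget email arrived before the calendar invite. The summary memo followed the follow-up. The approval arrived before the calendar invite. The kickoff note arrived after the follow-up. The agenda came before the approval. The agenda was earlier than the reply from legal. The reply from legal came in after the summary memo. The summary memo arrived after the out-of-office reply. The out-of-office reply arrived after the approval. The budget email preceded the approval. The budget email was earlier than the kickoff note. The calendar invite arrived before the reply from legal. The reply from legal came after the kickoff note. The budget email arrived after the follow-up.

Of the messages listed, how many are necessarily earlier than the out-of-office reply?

5

Directly stated before the out-of-office reply: the approval and the calendar invite.
The agenda reaches the out-of-office reply via the agenda → the approval → the out-of-office reply.
The budget email reaches the out-of-office reply via the budget email → the approval → the out-of-office reply.
The follow-up reaches the out-of-office reply via the follow-up → the budget email → the approval → the out-of-office reply.
No chain forces the summary memo (or any of the others) ahead of the out-of-office reply.
That's the agenda, the approval, the budget email, the calendar invite, and the follow-up — 5 in all.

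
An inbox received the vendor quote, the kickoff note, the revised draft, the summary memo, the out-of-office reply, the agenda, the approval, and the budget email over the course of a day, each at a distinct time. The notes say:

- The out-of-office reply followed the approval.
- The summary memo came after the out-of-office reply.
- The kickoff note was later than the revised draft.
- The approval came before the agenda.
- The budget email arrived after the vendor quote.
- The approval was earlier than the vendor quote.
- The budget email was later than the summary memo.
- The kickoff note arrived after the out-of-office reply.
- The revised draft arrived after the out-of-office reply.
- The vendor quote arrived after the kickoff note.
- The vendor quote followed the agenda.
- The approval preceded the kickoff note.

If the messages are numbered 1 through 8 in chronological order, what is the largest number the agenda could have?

6

The agenda must come before the budget email and the vendor quote — 2 messages forced after it.
Everything else can be placed before the agenda in some valid order, so the agenda can sit as late as position 8 − 2 = 6.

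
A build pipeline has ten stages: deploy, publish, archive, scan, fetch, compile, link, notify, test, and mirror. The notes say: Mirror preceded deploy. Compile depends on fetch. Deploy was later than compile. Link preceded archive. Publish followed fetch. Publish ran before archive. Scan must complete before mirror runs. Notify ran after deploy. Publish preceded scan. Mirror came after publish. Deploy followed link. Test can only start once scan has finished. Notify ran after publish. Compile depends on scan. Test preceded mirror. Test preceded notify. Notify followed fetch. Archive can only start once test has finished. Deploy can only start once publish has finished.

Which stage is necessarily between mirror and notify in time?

deploy

Tracing the constraints gives mirror → deploy → notify, so deploy sits after mirror and before notify.
No other stage is forced both after mirror and before notify.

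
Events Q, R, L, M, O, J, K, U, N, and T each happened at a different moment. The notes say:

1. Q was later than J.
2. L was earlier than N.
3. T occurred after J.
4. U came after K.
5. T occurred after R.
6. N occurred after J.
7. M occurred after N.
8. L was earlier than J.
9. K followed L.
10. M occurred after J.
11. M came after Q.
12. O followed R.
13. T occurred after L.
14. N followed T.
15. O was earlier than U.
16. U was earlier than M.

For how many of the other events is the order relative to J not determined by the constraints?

Forced before J: L; forced after J: M, N, Q, and T.
That leaves K, O, R, and U with no forced order relative to J — 4.

4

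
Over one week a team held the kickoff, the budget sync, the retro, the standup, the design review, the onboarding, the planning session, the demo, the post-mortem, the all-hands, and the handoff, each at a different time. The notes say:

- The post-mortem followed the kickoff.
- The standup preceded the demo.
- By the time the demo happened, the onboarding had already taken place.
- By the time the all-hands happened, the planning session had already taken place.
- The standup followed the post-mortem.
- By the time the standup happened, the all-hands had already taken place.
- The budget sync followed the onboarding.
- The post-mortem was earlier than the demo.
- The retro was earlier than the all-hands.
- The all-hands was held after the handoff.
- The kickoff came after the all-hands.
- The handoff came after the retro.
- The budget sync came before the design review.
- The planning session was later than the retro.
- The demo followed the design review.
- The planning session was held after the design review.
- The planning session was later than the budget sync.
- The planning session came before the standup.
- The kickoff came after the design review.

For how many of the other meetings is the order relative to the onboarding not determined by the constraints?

2

Forced after the onboarding: the all-hands, the budget sync, the demo, the design review, the kickoff, the planning session, the post-mortem, and the standup.
That leaves the handoff and the retro with no forced order relative to the onboarding — 2.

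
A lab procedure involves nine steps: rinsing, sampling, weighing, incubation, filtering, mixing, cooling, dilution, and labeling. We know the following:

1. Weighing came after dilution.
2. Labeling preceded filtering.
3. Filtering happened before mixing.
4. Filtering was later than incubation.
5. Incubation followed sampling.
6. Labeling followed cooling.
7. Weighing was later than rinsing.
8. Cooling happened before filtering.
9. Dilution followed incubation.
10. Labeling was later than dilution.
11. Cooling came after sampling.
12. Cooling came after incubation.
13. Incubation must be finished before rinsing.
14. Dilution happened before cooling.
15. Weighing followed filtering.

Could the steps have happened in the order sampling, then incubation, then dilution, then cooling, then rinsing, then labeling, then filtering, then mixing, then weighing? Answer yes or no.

Check each stated constraint against the proposed order — e.g. incubation is ahead of filtering; dilution is ahead of weighing. Every pair is in the required order; nothing is violated.

yes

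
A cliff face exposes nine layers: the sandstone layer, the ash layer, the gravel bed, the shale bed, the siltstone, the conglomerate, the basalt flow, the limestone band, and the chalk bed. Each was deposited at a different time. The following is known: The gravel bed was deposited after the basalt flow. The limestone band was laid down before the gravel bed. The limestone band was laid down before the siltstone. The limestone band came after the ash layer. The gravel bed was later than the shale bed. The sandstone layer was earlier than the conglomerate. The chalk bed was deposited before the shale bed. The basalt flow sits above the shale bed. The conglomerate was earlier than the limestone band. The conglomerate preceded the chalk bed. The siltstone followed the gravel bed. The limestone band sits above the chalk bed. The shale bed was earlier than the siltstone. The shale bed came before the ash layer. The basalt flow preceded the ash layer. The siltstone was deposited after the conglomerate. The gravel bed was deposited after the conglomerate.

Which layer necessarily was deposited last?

the siltstone

Every other layer has a chain of constraints placing it before the siltstone, so the siltstone is last.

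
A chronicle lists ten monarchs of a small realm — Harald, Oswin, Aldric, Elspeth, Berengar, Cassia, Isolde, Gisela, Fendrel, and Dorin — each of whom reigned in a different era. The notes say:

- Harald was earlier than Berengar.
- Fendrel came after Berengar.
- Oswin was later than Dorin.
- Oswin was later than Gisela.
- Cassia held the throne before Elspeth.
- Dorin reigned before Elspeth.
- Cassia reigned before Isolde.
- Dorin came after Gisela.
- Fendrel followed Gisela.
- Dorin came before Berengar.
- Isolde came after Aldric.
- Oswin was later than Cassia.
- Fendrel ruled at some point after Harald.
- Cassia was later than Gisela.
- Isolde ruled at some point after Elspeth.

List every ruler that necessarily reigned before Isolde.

Directly stated before Isolde: Aldric, Cassia, and Elspeth.
Dorin reaches Isolde via Dorin → Elspeth → Isolde.
Gisela reaches Isolde via Gisela → Cassia → Isolde.

Aldric, Cassia, Dorin, Elspeth, Gisela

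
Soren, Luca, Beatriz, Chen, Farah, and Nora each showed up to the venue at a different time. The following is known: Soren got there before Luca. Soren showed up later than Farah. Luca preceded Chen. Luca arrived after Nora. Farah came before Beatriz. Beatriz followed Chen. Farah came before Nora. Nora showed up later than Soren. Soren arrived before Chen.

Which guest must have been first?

Farah

Farah has a chain of constraints placing them before every other guest, so Farah must be first.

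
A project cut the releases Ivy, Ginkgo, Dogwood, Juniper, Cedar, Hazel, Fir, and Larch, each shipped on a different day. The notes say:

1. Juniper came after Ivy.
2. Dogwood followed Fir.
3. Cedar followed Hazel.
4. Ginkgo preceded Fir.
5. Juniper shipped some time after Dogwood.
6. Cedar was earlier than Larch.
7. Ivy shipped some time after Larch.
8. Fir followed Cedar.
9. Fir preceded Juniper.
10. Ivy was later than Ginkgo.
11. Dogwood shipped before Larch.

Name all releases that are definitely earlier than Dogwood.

Directly stated before Dogwood: Fir.
Cedar reaches Dogwood via Cedar → Fir → Dogwood.
Ginkgo reaches Dogwood via Ginkgo → Fir → Dogwood.
Hazel reaches Dogwood via Hazel → Cedar → Fir → Dogwood.
No chain forces Ivy (or any of the others) ahead of Dogwood.

Cedar, Fir, Ginkgo, Hazel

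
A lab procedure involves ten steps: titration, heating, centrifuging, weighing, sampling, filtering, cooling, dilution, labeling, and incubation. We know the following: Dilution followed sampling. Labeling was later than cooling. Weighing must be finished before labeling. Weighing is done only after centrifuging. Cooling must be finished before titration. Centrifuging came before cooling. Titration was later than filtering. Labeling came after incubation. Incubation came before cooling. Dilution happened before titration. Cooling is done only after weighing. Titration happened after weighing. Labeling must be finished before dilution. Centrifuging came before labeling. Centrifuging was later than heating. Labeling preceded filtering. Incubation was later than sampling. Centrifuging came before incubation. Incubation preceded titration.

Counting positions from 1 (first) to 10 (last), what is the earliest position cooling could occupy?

6

Centrifuging, heating, incubation, sampling, and weighing must all come before cooling — 5 forced predecessors.
Nothing else is forced ahead of cooling, so its earliest slot is position 5 + 1 = 6.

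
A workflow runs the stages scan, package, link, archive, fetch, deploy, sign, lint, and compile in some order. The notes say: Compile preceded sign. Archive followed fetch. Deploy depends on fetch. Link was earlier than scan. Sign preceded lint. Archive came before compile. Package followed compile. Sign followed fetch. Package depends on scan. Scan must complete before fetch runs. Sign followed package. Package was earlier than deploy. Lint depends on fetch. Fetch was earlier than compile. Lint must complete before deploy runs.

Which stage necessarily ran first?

Link has a chain of constraints placing it before every other stage, so link must be first.

link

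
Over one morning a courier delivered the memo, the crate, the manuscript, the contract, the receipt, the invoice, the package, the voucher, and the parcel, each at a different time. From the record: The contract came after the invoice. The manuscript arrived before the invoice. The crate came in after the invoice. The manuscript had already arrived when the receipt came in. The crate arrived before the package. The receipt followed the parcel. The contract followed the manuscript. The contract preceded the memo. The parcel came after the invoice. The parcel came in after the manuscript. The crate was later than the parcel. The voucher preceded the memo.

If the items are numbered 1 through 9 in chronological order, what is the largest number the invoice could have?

3

The invoice must come before the contract, the crate, the memo, the package, the parcel, and the receipt — 6 items forced after it.
Everything else can be placed before the invoice in some valid order, so the invoice can sit as late as position 9 − 6 = 3.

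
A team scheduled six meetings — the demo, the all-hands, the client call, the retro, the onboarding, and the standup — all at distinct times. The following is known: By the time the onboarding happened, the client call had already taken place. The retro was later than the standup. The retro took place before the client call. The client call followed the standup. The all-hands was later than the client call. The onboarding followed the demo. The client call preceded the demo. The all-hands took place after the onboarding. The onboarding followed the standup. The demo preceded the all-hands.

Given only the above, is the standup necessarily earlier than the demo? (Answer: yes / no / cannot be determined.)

yes

Chain the constraints: the standup → the client call → the demo. Each link is directly stated, so the standup comes before the demo.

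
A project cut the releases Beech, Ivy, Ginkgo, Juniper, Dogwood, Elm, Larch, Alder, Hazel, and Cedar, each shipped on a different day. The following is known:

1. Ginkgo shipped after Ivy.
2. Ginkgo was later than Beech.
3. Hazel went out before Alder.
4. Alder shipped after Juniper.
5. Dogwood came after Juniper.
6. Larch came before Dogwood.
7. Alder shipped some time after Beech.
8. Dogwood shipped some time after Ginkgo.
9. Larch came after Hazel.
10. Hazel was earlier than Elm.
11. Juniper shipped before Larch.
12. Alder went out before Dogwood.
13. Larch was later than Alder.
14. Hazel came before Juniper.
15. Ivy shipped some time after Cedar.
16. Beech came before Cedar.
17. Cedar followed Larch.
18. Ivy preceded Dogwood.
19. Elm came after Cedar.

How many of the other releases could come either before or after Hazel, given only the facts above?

Forced after Hazel: Alder, Cedar, Dogwood, Elm, Ginkgo, Ivy, Juniper, and Larch.
That leaves Beech with no forced order relative to Hazel — 1.

1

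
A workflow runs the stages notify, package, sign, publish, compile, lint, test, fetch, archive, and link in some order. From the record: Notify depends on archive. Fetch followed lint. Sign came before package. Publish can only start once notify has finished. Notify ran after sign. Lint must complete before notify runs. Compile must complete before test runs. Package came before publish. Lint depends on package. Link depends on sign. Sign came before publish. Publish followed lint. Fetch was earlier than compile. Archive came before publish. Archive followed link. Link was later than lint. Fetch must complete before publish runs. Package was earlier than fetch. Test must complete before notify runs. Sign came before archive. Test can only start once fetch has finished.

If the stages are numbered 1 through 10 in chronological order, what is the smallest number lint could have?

3

Package and sign must both come before lint — 2 forced predecessors.
Nothing else is forced ahead of lint, so its earliest slot is position 2 + 1 = 3.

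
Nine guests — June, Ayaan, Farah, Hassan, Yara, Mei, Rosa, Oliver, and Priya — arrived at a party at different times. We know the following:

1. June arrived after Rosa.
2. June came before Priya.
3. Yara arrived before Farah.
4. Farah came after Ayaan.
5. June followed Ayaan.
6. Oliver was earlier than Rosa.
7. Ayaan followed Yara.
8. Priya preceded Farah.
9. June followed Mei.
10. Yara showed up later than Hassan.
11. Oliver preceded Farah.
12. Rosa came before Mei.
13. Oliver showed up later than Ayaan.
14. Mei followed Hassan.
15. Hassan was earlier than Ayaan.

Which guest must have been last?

Farah

Every other guest has a chain of constraints placing them before Farah, so Farah is last.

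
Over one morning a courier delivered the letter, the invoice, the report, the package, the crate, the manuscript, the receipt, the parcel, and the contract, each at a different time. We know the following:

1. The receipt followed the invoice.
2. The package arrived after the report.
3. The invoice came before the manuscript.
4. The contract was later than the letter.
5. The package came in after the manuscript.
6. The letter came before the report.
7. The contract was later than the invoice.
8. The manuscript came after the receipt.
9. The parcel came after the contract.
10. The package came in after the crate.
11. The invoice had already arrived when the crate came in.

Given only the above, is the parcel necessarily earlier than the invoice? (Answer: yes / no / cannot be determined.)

no

Tracing the constraints gives the invoice → the contract → the parcel, so the invoice must come before the parcel.
That means the parcel cannot be before the invoice.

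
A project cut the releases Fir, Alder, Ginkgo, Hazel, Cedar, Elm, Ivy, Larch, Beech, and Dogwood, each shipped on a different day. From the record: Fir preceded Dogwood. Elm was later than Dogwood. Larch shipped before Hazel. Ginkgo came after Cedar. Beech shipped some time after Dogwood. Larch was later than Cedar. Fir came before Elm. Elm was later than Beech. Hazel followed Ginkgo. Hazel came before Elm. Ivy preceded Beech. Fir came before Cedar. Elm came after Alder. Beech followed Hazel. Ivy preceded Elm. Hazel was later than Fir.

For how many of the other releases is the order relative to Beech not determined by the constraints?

Forced before Beech: Cedar, Dogwood, Fir, Ginkgo, Hazel, Ivy, and Larch; forced after Beech: Elm.
That leaves Alder with no forced order relative to Beech — 1.

1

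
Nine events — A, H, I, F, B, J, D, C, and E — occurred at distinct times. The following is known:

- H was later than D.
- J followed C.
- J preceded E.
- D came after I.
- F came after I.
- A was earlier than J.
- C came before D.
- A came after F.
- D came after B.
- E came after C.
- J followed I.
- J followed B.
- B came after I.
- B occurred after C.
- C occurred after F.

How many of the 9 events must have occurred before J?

Directly stated before J: A, B, C, and I.
F reaches J via F → A → J.
No chain forces H (or any of the others) ahead of J.
That's A, B, C, F, and I — 5 in all.

5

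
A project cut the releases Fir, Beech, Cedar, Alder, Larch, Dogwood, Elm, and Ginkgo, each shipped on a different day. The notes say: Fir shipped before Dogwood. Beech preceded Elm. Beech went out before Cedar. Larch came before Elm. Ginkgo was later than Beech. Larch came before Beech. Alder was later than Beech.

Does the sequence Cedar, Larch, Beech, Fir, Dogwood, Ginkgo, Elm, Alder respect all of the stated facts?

The constraints require Beech before Cedar, but in the proposed sequence Cedar appears ahead of Beech. That one violation is enough.

no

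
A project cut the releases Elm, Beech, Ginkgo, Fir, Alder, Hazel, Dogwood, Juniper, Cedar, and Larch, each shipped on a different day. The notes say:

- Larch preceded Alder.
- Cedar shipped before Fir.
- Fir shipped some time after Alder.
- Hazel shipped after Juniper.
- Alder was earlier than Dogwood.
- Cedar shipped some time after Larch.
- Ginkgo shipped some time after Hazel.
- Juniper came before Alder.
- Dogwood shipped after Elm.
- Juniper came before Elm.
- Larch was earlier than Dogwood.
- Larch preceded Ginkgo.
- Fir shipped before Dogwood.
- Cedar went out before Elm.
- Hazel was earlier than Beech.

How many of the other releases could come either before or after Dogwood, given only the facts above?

3

Forced before Dogwood: Alder, Cedar, Elm, Fir, Juniper, and Larch.
That leaves Beech, Ginkgo, and Hazel with no forced order relative to Dogwood — 3.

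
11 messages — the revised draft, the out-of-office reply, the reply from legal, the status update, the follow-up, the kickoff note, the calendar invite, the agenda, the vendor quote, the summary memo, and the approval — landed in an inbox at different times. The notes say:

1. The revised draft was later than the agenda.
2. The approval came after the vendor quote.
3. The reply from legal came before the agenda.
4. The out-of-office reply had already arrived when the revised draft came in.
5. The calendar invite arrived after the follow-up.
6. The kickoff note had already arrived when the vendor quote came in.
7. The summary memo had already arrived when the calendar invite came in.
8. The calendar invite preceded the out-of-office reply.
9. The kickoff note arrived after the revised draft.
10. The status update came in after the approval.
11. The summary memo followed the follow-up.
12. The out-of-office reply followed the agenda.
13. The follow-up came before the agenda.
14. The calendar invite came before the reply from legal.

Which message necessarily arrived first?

The follow-up has a chain of constraints placing it before every other message, so the follow-up must be first.

the follow-up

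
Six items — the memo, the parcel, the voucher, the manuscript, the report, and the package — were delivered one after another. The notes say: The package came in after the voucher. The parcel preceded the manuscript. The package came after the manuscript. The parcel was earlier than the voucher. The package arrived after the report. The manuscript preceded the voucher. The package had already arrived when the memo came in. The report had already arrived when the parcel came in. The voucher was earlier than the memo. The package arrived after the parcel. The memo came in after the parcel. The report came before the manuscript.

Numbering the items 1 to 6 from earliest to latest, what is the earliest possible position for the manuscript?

3

The parcel and the report must both come before the manuscript — 2 forced predecessors.
Nothing else is forced ahead of the manuscript, so its earliest slot is position 2 + 1 = 3.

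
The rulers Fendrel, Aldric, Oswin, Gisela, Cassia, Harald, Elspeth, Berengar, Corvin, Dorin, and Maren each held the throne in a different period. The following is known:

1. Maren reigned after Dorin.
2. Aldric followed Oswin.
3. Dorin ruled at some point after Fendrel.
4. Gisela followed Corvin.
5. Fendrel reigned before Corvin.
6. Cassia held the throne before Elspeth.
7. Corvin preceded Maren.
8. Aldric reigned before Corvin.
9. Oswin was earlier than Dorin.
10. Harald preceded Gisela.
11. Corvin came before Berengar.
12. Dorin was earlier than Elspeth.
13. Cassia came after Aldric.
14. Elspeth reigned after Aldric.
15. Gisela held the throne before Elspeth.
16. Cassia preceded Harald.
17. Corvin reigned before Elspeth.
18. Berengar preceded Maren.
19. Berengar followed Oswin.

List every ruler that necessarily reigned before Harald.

Aldric, Cassia, Oswin

Directly stated before Harald: Cassia.
Aldric reaches Harald via Aldric → Cassia → Harald.
Oswin reaches Harald via Oswin → Aldric → Cassia → Harald.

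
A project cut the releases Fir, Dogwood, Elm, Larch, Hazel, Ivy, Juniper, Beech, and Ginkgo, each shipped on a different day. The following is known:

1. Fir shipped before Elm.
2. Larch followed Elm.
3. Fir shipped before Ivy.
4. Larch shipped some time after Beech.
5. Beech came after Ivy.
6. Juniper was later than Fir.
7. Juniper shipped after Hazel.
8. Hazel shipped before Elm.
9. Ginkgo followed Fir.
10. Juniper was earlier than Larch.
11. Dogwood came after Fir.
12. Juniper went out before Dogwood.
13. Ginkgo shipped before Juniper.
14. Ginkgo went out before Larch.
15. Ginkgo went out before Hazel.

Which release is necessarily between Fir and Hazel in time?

Tracing the constraints gives Fir → Ginkgo → Hazel, so Ginkgo sits after Fir and before Hazel.
No other release is forced both after Fir and before Hazel.

Ginkgo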